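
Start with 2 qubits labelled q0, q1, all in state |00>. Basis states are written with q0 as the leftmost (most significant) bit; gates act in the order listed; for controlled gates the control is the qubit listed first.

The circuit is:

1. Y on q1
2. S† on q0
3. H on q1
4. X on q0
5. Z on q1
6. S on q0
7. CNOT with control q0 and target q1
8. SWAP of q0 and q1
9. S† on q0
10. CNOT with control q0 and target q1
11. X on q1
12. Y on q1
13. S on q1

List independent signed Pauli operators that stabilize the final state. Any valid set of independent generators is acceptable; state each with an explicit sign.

The stabilizer group can be generated by +XX, -ZZ, among other valid generating sets.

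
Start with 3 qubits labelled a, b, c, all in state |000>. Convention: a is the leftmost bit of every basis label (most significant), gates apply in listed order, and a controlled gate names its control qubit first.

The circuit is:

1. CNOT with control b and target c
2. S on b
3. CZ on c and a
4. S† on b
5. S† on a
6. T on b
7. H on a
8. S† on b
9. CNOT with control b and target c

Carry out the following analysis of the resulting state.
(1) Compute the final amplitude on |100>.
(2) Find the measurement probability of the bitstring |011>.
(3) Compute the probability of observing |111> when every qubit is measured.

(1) |100> carries amplitude sqrt(2)/2 in the final state.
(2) The probability of measuring |011> is 0.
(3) Outcome |111> occurs with probability 0.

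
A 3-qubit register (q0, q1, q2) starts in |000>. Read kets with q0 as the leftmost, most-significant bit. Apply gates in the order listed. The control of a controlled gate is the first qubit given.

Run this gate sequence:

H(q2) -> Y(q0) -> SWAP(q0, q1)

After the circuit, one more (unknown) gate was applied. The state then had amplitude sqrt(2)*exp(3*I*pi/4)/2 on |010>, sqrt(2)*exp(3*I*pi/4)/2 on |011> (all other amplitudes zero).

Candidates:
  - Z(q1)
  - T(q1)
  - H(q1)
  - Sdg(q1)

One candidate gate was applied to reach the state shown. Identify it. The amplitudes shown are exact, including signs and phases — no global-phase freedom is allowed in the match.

It was T(q1) that produced the state shown.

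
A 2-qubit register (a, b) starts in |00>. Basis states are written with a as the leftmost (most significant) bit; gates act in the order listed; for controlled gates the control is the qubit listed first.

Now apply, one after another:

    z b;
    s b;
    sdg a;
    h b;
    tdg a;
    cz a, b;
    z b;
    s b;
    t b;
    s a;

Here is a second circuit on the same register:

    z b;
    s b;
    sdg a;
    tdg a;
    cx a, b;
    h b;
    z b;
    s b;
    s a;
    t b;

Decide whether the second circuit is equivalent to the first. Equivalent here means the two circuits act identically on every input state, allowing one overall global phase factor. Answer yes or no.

Yes: on every input state the two circuits agree up to one overall phase factor.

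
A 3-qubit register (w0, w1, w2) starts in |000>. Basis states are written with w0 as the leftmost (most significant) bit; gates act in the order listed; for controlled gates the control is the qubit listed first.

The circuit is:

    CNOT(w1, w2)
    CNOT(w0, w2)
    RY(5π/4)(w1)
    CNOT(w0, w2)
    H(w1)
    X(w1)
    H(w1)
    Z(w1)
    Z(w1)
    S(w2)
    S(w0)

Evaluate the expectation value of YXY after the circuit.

The observable YXY averages to 0. Key observation: gates 5-8 undo each other exactly, leaving only the rest of the circuit to track.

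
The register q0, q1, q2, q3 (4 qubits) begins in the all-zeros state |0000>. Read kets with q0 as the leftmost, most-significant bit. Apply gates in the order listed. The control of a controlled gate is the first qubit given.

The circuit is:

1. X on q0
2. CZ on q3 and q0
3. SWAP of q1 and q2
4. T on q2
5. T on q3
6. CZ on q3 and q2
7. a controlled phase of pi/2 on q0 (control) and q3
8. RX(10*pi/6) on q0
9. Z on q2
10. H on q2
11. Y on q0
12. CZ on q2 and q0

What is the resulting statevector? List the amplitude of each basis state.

The final amplitudes are sqrt(6)*I/4 on |0000>, sqrt(6)*I/4 on |0010>, sqrt(2)/4 on |1000>, -sqrt(2)/4 on |1010>, and 0 on every other basis state.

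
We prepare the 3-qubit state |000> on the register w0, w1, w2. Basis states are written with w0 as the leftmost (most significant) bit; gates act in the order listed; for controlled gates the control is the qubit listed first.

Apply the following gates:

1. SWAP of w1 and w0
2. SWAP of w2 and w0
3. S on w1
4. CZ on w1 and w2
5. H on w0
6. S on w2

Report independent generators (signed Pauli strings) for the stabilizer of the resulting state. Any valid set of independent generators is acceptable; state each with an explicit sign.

The final state is stabilized by the group generated by +XII, +IZI, +IIZ; other independent generating sets are equally valid.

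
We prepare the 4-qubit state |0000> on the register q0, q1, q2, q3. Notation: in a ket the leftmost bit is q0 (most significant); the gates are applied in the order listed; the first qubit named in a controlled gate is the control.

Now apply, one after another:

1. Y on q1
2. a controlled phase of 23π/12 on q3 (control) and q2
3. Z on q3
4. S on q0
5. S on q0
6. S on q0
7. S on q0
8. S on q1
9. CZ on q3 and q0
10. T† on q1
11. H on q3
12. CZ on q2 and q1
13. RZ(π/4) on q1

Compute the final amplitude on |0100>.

The final state's coefficient on |0100> equals sqrt(2)*exp(7*I*pi/8)/2. Key observation: the block from step 4 through step 7 cancels to the identity and can be dropped.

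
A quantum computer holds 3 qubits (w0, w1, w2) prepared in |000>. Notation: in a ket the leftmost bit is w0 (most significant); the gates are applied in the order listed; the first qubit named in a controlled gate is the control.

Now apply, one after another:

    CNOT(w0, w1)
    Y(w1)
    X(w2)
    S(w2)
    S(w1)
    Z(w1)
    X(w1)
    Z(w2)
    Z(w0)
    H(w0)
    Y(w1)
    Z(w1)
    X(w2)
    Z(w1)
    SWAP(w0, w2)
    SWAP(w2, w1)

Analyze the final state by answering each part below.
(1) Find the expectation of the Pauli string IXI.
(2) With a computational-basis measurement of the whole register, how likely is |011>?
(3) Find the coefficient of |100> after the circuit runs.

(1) The observable IXI averages to 1.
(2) A full measurement returns |011> with probability 1/2.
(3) The amplitude on |100> is 0.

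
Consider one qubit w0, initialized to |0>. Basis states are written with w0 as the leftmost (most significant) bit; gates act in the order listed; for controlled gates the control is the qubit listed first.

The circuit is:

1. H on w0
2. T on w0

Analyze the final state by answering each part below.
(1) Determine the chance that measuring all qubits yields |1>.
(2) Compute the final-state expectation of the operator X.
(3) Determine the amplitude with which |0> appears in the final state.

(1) A full measurement returns |1> with probability 1/2.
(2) In the final state, X has expectation sqrt(2)/2.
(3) The amplitude on |0> is sqrt(2)/2.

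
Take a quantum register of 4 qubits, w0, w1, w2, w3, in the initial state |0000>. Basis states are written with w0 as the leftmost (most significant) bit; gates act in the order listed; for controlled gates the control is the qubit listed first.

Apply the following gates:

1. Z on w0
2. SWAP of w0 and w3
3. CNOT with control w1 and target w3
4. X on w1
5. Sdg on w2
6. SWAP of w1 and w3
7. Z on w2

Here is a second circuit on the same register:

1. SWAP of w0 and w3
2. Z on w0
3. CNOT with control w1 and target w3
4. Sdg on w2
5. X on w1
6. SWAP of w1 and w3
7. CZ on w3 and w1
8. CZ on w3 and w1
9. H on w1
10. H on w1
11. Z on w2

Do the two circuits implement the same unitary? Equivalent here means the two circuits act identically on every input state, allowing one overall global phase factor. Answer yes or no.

No: there is an input state on which the two circuits produce genuinely different outputs (not merely differing by a phase).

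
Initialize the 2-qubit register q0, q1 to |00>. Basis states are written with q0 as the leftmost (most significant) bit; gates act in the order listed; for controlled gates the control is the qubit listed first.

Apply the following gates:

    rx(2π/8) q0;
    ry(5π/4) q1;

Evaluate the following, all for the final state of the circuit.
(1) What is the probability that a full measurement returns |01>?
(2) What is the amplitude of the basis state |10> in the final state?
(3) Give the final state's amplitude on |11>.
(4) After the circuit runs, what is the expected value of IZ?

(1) The probability of measuring |01> is sqrt(2)/4 + 3/8.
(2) |10> carries amplitude I*(2 - sqrt(2))/4 in the final state.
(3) The amplitude on |11> is -sqrt(2)*I/4.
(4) The observable IZ averages to -sqrt(2)/2.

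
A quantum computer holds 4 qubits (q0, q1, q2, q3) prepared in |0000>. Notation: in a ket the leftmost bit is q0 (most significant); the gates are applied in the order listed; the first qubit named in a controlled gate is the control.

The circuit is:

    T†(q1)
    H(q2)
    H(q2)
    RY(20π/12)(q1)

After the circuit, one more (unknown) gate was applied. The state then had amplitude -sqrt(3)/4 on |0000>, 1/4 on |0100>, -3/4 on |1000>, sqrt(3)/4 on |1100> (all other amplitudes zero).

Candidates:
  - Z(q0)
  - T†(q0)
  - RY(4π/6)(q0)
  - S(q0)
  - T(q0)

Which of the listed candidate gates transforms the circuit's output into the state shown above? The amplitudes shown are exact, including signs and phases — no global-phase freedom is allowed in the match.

The unique candidate consistent with the amplitudes is RY(4π/6)(q0).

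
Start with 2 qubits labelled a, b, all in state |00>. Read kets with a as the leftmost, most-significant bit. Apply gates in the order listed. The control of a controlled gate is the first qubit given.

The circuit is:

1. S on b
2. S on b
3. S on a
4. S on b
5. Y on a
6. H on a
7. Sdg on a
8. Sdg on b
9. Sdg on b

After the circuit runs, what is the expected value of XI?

The observable XI averages to 0.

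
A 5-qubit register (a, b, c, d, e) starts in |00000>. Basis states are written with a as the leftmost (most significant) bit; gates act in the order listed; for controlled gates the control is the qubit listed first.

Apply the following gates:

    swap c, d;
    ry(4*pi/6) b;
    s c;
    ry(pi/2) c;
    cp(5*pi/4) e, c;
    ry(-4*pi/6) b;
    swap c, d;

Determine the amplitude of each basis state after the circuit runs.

The resulting statevector has amplitude sqrt(2)/2 on |00000>, sqrt(2)/2 on |00010>, and 0 on every other basis state.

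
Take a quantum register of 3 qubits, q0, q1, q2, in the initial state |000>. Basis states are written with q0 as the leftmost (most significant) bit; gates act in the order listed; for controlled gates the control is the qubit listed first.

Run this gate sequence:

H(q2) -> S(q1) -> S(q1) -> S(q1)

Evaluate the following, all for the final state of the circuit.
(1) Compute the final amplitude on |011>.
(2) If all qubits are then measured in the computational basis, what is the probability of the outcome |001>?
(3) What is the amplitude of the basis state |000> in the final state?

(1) The amplitude on |011> is 0.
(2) A full measurement returns |001> with probability 1/2.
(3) The final state's coefficient on |000> equals sqrt(2)/2.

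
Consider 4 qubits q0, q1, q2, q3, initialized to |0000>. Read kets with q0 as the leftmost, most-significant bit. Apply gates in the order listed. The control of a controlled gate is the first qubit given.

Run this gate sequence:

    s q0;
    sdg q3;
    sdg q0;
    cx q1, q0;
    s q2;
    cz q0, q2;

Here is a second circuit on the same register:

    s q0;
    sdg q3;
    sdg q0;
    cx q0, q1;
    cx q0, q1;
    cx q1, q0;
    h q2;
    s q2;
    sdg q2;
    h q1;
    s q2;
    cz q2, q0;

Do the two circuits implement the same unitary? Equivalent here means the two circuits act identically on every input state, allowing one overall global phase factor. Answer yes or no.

No — the two circuits implement different unitaries, even allowing a global phase.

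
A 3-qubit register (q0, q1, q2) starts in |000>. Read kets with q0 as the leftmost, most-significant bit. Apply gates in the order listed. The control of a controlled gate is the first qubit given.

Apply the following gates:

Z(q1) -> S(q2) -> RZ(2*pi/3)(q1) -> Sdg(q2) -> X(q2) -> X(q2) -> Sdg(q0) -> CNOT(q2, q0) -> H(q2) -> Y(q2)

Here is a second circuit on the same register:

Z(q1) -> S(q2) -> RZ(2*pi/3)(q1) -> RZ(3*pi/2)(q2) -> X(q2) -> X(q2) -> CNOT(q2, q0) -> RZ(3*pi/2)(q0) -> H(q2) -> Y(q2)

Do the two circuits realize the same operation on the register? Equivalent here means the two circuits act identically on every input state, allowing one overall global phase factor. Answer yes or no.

No, they are not equivalent — no single phase factor reconciles the two unitaries.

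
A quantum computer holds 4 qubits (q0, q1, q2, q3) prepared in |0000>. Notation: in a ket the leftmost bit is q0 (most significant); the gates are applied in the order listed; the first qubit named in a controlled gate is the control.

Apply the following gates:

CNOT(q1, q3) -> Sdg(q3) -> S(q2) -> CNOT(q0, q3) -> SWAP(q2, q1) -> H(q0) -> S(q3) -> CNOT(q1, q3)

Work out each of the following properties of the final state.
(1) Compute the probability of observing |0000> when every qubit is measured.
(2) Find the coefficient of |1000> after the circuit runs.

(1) The probability of measuring |0000> is 1/2.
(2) The final state's coefficient on |1000> equals sqrt(2)/2.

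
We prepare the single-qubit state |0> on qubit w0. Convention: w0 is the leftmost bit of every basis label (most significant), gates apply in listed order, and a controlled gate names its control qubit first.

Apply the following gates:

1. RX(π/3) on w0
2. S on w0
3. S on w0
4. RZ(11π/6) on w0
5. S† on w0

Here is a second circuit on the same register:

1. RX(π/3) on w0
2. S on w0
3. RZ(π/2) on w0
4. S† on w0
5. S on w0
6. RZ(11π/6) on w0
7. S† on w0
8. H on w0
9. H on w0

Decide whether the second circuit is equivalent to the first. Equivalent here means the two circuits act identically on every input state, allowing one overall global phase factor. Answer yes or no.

Yes: on every input state the two circuits agree up to one overall phase factor.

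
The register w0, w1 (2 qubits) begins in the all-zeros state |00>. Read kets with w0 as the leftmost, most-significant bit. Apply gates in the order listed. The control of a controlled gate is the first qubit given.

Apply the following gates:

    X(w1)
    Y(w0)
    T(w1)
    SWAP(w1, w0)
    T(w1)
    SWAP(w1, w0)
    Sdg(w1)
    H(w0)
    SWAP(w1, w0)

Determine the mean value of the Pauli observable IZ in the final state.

The expectation value of IZ is 0.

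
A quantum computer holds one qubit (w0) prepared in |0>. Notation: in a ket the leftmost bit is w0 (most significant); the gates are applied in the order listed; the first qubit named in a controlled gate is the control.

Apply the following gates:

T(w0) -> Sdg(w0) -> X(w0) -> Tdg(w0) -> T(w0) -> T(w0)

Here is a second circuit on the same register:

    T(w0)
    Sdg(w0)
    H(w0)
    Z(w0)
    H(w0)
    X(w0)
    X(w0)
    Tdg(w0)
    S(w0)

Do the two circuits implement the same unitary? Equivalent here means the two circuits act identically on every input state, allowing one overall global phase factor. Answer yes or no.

Yes, they are equivalent — the unitaries differ by at most a global phase.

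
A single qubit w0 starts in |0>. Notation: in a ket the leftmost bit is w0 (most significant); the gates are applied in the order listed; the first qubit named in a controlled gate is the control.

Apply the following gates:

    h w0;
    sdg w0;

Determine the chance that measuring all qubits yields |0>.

The probability of measuring |0> is 1/2.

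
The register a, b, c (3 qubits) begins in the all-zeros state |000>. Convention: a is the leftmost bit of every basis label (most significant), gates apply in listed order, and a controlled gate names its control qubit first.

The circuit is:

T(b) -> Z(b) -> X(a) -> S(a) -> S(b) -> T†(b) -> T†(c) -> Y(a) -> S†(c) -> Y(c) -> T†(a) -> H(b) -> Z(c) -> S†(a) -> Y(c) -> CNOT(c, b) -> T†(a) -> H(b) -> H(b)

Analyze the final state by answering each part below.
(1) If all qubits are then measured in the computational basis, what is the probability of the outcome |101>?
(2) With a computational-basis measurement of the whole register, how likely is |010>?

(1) A full measurement returns |101> with probability 0.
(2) The probability of measuring |010> is 1/2.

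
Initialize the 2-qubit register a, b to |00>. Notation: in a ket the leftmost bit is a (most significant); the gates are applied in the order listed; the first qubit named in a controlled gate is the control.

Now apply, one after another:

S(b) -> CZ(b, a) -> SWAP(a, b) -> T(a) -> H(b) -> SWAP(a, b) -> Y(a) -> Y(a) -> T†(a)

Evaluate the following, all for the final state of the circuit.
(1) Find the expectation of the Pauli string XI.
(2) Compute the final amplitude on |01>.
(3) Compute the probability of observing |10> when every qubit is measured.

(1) The expectation value of XI is sqrt(2)/2.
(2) The final state's coefficient on |01> equals 0.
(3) Outcome |10> occurs with probability 1/2.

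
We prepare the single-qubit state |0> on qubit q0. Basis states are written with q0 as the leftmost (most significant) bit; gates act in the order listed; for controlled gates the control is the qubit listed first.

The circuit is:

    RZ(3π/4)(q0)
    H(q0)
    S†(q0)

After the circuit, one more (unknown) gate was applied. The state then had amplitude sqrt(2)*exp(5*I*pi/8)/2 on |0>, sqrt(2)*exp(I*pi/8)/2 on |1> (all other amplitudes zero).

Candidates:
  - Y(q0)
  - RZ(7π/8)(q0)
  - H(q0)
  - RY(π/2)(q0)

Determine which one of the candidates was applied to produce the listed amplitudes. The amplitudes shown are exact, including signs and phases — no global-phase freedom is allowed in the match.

It was Y(q0) that produced the state shown.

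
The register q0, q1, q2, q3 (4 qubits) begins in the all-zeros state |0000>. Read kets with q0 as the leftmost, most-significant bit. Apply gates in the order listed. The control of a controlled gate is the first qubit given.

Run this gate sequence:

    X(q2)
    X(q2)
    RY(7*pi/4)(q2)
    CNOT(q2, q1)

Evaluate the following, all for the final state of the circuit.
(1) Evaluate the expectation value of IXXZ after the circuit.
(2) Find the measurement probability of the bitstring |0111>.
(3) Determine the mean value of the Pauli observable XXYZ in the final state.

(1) In the final state, IXXZ has expectation -sqrt(2)/2. Key observation: the block from step 1 through step 2 cancels to the identity and can be dropped.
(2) Outcome |0111> occurs with probability 0.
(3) In the final state, XXYZ has expectation 0.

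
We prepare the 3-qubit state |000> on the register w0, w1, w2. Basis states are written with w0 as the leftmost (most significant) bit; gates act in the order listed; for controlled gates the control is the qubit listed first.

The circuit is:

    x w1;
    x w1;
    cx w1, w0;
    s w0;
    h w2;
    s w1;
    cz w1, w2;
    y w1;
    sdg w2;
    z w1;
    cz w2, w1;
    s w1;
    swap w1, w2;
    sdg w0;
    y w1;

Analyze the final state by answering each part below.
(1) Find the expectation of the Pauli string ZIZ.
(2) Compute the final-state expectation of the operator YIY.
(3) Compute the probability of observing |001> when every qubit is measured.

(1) In the final state, ZIZ has expectation -1.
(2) In the final state, YIY has expectation 0.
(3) The probability of measuring |001> is 1/2.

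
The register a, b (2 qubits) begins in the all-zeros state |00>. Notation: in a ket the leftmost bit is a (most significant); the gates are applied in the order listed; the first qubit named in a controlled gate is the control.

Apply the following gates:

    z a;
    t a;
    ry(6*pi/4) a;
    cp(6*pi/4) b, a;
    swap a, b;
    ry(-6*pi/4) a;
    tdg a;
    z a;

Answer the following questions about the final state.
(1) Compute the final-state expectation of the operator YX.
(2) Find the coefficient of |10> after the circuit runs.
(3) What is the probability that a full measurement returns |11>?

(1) In the final state, YX has expectation -sqrt(2)/2.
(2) |10> carries amplitude exp(3*I*pi/4)/2 in the final state.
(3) The probability of measuring |11> is 1/4.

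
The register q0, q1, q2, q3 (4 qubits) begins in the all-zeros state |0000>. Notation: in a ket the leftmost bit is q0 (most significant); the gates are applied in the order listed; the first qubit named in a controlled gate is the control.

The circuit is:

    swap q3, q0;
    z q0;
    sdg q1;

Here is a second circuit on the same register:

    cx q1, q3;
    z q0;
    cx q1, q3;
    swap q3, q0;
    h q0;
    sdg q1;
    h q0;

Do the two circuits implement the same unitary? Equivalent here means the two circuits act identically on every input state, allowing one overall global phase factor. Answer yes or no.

No — the two circuits implement different unitaries, even allowing a global phase.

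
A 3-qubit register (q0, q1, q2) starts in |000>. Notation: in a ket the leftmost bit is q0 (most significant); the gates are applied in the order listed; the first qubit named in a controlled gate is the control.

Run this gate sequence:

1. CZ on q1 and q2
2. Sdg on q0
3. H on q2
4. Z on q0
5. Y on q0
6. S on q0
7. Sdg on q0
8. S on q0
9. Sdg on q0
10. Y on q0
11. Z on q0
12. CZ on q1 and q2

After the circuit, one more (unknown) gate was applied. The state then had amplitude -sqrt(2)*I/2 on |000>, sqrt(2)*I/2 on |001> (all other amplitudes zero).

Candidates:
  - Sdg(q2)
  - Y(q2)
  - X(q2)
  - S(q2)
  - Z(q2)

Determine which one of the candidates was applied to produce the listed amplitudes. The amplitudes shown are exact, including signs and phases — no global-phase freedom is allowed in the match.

The applied gate was Y(q2). Key observation: gates 4-11 undo each other exactly, leaving only the rest of the circuit to track.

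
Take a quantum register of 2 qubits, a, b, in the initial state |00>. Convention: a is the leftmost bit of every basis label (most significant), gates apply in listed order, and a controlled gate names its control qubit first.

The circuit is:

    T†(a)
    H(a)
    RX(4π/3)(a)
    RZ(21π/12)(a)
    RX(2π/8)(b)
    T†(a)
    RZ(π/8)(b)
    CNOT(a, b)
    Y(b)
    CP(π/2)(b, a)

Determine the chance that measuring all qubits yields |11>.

The probability of measuring |11> is 1/4 - sqrt(2)/8.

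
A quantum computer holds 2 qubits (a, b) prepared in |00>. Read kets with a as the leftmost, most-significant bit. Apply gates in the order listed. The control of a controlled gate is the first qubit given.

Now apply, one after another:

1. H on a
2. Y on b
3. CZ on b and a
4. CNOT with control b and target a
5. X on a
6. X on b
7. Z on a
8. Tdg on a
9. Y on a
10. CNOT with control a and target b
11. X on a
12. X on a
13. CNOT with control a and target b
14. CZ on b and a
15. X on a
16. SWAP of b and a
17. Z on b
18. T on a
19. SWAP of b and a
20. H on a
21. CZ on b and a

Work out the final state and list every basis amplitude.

After the circuit, the state carries amplitude -1/2 + exp(3*I*pi/4)/2 on |00>, 0 on |01>, -1/2 - exp(3*I*pi/4)/2 on |10>, 0 on |11>. Key observation: gates 10-13 undo each other exactly, leaving only the rest of the circuit to track.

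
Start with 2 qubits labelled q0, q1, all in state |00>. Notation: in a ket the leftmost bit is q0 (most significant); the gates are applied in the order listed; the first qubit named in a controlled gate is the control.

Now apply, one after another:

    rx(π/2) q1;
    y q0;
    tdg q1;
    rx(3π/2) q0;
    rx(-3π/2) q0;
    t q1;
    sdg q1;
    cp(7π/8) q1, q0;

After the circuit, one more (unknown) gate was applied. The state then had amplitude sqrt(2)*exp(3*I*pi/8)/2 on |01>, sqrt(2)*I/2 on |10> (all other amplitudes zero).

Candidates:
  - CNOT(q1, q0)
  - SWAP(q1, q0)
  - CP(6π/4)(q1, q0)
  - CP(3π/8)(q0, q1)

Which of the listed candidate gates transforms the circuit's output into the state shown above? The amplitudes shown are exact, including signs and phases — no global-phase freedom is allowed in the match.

The unique candidate consistent with the amplitudes is CNOT(q1, q0).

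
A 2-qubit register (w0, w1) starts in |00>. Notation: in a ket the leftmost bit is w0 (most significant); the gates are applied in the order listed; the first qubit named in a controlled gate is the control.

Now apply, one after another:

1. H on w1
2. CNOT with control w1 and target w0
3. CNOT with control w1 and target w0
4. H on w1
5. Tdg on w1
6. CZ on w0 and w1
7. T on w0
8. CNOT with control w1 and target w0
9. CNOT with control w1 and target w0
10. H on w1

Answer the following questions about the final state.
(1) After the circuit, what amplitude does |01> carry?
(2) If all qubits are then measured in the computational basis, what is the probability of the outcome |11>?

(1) The final state's coefficient on |01> equals sqrt(2)/2.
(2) A full measurement returns |11> with probability 0.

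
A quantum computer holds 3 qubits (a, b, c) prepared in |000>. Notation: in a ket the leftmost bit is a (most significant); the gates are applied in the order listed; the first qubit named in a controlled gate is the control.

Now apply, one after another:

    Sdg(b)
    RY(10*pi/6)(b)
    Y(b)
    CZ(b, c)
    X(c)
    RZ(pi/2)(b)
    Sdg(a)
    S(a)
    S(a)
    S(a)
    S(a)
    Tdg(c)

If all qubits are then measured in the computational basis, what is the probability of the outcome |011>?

The probability of measuring |011> is 3/4. Key observation: gates 8-11 undo each other exactly, leaving only the rest of the circuit to track.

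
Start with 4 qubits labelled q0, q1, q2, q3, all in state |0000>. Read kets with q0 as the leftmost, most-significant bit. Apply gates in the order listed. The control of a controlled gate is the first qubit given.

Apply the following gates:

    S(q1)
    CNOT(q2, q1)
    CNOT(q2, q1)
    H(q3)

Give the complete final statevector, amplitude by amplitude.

After the circuit, the state carries amplitude sqrt(2)/2 on |0000>, sqrt(2)/2 on |0001>, and 0 on every other basis state. Key observation: steps 2-3 multiply out to the identity, so the circuit reduces to the remaining gates.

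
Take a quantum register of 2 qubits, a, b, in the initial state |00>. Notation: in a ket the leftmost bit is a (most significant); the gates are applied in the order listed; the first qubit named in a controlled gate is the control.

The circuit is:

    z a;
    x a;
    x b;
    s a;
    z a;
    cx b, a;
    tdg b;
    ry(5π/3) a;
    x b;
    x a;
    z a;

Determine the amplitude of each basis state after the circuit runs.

The final amplitudes are -exp(I*pi/4)/2 on |00>, 0 on |01>, -sqrt(3)*exp(I*pi/4)/2 on |10>, 0 on |11>.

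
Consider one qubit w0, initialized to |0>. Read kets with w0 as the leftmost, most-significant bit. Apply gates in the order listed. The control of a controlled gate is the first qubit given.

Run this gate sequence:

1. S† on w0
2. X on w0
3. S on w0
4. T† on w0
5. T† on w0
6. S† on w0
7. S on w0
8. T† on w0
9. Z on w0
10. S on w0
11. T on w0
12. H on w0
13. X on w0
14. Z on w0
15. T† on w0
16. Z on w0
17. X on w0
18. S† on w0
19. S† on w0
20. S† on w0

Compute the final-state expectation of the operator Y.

The expectation value of Y is -sqrt(2)/2.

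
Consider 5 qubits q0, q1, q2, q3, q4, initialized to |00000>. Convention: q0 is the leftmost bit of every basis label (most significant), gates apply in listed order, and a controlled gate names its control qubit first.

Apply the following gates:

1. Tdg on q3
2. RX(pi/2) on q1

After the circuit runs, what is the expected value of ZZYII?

In the final state, ZZYII has expectation 0.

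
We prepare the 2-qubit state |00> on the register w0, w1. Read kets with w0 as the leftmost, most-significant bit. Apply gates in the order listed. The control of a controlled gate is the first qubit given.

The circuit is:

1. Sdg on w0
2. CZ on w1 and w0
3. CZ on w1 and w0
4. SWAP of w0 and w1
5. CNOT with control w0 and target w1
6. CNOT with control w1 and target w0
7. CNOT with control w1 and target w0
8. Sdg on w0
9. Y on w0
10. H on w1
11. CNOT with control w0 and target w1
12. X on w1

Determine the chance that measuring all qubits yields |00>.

The probability of measuring |00> is 0.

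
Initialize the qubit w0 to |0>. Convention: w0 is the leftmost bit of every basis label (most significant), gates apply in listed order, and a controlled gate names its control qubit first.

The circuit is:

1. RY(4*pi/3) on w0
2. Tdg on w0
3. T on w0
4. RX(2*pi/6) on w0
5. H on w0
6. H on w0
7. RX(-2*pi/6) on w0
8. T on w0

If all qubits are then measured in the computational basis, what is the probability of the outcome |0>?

The probability of measuring |0> is 1/4. Key observation: the block from step 4 through step 7 cancels to the identity and can be dropped.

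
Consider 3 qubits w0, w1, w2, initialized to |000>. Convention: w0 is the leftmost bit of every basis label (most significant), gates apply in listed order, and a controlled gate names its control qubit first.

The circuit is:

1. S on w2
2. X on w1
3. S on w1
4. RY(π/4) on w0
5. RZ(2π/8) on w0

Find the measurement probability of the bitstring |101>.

Outcome |101> occurs with probability 0.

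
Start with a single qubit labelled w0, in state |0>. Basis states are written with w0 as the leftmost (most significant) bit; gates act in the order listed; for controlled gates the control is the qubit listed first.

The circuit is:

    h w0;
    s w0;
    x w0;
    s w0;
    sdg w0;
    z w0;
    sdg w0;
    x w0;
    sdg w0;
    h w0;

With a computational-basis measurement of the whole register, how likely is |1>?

The probability of measuring |1> is 1/2.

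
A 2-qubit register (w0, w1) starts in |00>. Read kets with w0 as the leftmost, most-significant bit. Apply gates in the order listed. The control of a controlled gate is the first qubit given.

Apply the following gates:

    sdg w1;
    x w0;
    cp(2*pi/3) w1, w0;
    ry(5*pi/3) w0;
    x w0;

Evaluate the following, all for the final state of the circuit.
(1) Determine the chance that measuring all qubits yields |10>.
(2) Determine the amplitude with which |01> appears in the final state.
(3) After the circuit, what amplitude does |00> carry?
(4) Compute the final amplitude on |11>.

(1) Outcome |10> occurs with probability 1/4.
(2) |01> carries amplitude 0 in the final state.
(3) |00> carries amplitude -sqrt(3)/2 in the final state.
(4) The final state's coefficient on |11> equals 0.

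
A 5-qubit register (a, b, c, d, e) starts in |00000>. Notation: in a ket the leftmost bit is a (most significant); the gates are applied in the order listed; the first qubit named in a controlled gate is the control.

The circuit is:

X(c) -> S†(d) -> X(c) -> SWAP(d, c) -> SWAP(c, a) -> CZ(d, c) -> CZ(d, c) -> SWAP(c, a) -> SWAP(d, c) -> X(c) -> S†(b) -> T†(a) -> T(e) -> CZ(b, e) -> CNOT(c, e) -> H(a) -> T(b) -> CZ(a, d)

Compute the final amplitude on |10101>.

|10101> carries amplitude sqrt(2)/2 in the final state. Key observation: gates 3-10 undo each other exactly, leaving only the rest of the circuit to track.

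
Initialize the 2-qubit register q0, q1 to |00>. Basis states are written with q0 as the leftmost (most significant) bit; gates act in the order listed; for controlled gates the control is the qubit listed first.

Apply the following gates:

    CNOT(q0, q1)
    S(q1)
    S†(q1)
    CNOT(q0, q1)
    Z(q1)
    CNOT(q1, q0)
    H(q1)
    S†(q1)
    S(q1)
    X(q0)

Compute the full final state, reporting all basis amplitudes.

The resulting statevector has amplitude 0 on |00>, 0 on |01>, sqrt(2)/2 on |10>, sqrt(2)/2 on |11>. Key observation: the block from step 1 through step 4 cancels to the identity and can be dropped.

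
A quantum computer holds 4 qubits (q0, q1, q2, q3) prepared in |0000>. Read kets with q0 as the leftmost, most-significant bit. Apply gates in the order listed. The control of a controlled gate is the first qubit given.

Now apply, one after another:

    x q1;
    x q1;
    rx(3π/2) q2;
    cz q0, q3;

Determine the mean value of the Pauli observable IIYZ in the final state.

In the final state, IIYZ has expectation 1. Key observation: gates 1-2 undo each other exactly, leaving only the rest of the circuit to track.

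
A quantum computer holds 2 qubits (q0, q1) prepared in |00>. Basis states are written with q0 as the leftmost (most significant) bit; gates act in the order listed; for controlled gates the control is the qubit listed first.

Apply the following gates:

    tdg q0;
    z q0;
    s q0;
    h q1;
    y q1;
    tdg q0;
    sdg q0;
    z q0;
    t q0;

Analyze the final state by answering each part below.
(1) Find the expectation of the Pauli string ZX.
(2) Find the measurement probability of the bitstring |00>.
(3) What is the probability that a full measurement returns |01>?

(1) In the final state, ZX has expectation -1.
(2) Outcome |00> occurs with probability 1/2.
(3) The probability of measuring |01> is 1/2.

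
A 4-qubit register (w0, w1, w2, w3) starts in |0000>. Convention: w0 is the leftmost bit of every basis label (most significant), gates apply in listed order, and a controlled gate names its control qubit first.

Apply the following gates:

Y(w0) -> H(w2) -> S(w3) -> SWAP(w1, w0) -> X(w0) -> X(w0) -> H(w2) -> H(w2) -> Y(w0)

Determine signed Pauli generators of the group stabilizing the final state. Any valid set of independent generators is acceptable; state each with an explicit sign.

One valid set of independent stabilizer generators is +IIXI, -ZIII, -IZII, +IIIZ (any independent generating set of the same group is equally correct).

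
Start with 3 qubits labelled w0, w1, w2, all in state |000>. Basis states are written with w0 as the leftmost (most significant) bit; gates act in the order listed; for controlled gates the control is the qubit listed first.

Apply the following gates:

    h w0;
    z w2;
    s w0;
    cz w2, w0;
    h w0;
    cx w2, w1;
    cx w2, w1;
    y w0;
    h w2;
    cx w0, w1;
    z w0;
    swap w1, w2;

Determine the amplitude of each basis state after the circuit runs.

The final amplitudes are sqrt(2)*(-1 - I)/4 on |000>, 0 on |001>, sqrt(2)*(-1 - I)/4 on |010>, 0 on |011>, 0 on |100>, sqrt(2)*(1 - I)/4 on |101>, 0 on |110>, sqrt(2)*(1 - I)/4 on |111>.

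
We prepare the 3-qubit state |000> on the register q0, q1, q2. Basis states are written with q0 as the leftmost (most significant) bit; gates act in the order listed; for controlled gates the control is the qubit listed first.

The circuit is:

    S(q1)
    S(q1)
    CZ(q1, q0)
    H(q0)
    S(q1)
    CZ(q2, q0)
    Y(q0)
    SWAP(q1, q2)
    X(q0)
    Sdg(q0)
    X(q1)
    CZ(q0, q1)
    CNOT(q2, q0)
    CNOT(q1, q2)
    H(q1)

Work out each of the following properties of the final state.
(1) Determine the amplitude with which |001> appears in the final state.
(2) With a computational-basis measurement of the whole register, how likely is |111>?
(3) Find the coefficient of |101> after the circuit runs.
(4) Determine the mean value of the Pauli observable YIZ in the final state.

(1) |001> carries amplitude I/2 in the final state.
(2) Outcome |111> occurs with probability 1/4.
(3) |101> carries amplitude 1/2 in the final state.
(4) The observable YIZ averages to 1.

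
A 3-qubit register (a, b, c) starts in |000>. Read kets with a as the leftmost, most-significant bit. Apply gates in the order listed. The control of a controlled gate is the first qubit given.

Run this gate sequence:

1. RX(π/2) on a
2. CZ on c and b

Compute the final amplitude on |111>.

|111> carries amplitude 0 in the final state.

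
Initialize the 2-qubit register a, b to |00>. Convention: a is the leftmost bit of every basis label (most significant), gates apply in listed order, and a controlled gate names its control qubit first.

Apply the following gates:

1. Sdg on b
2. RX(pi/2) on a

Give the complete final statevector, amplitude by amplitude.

After the circuit, the state carries amplitude sqrt(2)/2 on |00>, 0 on |01>, -sqrt(2)*I/2 on |10>, 0 on |11>.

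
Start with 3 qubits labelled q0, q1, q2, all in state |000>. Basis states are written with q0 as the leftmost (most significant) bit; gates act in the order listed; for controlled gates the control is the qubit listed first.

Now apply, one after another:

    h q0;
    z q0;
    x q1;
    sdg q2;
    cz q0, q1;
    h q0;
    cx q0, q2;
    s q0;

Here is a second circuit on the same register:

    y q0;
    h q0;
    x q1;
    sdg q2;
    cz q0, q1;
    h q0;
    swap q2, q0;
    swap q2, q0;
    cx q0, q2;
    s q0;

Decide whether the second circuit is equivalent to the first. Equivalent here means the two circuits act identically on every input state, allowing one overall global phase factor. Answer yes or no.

No — the two circuits implement different unitaries, even allowing a global phase.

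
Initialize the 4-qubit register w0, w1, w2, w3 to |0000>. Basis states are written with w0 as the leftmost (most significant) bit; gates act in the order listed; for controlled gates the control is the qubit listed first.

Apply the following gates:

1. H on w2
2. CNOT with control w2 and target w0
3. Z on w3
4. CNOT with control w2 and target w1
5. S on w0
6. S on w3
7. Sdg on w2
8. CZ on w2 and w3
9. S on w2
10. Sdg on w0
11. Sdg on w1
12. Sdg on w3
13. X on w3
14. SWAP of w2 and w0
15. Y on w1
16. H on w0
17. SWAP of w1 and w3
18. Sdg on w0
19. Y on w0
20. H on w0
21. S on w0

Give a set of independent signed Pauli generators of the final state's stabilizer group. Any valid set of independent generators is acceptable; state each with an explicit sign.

One valid set of independent stabilizer generators is +XIIZ, +ZIXX, -IZII, -IIZZ (any independent generating set of the same group is equally correct).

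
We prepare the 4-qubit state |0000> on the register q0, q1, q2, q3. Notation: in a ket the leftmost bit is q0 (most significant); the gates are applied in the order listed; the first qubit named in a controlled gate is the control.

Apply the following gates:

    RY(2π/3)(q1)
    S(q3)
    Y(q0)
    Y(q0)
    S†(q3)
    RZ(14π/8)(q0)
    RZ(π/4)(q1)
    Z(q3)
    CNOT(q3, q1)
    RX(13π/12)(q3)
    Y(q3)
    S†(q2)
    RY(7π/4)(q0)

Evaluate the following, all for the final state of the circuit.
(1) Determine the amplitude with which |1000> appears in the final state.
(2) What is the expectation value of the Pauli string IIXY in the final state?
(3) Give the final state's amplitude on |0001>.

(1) |1000> carries amplitude -sqrt(2)/16 + 1/8 + sqrt(6)/16 in the final state. Key observation: the block from step 2 through step 5 cancels to the identity and can be dropped.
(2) In the final state, IIXY has expectation 0.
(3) The final state's coefficient on |0001> equals I*(-2 - sqrt(2) + sqrt(6))/16.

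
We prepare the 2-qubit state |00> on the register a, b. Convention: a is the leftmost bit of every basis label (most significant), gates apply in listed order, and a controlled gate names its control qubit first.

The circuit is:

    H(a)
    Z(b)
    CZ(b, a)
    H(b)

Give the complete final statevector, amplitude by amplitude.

After the circuit, the state carries amplitude 1/2 on |00>, 1/2 on |01>, 1/2 on |10>, 1/2 on |11>.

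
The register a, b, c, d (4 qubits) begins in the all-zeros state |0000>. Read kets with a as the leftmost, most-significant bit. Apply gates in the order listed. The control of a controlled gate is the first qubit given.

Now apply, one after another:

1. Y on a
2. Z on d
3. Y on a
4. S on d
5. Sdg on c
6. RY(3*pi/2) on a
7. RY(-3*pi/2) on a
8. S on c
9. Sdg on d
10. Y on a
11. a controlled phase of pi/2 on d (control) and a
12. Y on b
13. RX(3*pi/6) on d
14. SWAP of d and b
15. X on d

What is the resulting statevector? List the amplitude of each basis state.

After the circuit, the state carries amplitude -sqrt(2)/2 on |1000>, sqrt(2)*I/2 on |1100>, and 0 on every other basis state. Key observation: gates 3-10 undo each other exactly, leaving only the rest of the circuit to track.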